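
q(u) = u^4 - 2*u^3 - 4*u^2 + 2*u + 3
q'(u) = 4*u^3 - 6*u^2 - 8*u + 2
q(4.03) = 78.96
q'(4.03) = 134.12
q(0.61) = 2.42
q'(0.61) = -4.20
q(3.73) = 44.59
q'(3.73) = 96.26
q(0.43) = 3.00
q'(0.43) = -2.23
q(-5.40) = 1040.79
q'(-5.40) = -759.62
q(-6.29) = 1895.20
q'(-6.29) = -1180.50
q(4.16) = 97.60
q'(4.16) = 152.85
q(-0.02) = 2.96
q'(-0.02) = 2.16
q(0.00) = 3.00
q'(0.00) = 2.00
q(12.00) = 16731.00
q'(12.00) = 5954.00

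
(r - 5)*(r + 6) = r^2 + r - 30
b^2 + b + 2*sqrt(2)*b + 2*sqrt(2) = (b + 1)*(b + 2*sqrt(2))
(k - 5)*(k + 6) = k^2 + k - 30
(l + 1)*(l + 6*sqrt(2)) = l^2 + l + 6*sqrt(2)*l + 6*sqrt(2)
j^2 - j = j*(j - 1)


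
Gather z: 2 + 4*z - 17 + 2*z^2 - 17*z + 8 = 2*z^2 - 13*z - 7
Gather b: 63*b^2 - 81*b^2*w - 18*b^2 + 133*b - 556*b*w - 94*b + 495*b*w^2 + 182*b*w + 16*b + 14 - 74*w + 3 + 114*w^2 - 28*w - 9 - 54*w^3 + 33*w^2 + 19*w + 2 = b^2*(45 - 81*w) + b*(495*w^2 - 374*w + 55) - 54*w^3 + 147*w^2 - 83*w + 10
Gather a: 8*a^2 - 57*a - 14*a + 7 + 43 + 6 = 8*a^2 - 71*a + 56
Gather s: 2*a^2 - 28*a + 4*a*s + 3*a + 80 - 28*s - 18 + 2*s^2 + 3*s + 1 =2*a^2 - 25*a + 2*s^2 + s*(4*a - 25) + 63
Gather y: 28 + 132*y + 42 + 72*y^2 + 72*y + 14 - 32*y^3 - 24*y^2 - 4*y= -32*y^3 + 48*y^2 + 200*y + 84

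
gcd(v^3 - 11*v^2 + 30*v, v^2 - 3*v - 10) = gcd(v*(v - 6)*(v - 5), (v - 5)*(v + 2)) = v - 5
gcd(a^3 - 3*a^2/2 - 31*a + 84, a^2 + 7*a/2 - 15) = a + 6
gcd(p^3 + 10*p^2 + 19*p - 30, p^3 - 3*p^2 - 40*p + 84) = p + 6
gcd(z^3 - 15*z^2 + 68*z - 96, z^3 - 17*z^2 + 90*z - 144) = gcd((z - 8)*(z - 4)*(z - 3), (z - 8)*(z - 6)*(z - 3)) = z^2 - 11*z + 24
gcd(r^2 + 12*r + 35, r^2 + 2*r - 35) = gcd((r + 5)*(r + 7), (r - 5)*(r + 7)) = r + 7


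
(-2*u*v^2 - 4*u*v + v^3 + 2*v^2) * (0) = 0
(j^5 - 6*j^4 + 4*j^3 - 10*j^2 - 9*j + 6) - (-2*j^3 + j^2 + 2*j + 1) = j^5 - 6*j^4 + 6*j^3 - 11*j^2 - 11*j + 5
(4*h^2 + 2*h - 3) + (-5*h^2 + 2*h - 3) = -h^2 + 4*h - 6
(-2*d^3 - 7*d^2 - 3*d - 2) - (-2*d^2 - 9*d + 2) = -2*d^3 - 5*d^2 + 6*d - 4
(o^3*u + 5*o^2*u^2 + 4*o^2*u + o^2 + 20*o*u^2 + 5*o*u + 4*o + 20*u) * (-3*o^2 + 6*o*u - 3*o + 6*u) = -3*o^5*u - 9*o^4*u^2 - 15*o^4*u - 3*o^4 + 30*o^3*u^3 - 45*o^3*u^2 - 21*o^3*u - 15*o^3 + 150*o^2*u^3 - 6*o^2*u^2 - 45*o^2*u - 12*o^2 + 120*o*u^3 + 150*o*u^2 - 36*o*u + 120*u^2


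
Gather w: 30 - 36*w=30 - 36*w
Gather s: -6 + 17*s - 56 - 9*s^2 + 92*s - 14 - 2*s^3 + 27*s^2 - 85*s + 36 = -2*s^3 + 18*s^2 + 24*s - 40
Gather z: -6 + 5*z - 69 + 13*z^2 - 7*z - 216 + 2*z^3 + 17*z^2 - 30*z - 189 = 2*z^3 + 30*z^2 - 32*z - 480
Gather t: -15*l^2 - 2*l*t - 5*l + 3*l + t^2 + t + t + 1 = -15*l^2 - 2*l + t^2 + t*(2 - 2*l) + 1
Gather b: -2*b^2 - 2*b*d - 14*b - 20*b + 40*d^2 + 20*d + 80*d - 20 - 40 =-2*b^2 + b*(-2*d - 34) + 40*d^2 + 100*d - 60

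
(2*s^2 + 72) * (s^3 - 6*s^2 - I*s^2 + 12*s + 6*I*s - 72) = 2*s^5 - 12*s^4 - 2*I*s^4 + 96*s^3 + 12*I*s^3 - 576*s^2 - 72*I*s^2 + 864*s + 432*I*s - 5184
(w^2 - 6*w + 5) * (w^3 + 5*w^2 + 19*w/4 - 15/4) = w^5 - w^4 - 81*w^3/4 - 29*w^2/4 + 185*w/4 - 75/4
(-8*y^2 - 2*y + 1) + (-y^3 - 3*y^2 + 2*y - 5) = -y^3 - 11*y^2 - 4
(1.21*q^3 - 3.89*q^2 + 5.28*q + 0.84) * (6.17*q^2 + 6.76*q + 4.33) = 7.4657*q^5 - 15.8217*q^4 + 11.5205*q^3 + 24.0319*q^2 + 28.5408*q + 3.6372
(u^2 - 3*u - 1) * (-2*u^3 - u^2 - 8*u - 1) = -2*u^5 + 5*u^4 - 3*u^3 + 24*u^2 + 11*u + 1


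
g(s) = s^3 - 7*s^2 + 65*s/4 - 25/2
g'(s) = 3*s^2 - 14*s + 65/4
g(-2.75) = -130.92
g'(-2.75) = 77.44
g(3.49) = 1.46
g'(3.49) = 3.93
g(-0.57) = -24.22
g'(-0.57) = 25.20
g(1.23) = -1.24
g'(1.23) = 3.57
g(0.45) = -6.51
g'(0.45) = 10.56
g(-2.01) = -81.56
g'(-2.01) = 56.51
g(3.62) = 2.03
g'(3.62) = 4.88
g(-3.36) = -184.06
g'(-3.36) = 97.16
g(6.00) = 49.00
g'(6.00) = 40.25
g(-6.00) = -578.00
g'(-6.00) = 208.25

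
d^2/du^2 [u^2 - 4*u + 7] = 2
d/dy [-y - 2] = -1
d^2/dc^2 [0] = 0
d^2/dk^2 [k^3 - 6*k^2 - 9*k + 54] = 6*k - 12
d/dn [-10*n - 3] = -10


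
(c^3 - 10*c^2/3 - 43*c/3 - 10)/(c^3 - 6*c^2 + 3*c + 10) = (c^2 - 13*c/3 - 10)/(c^2 - 7*c + 10)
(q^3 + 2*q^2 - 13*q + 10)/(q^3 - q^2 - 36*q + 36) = (q^2 + 3*q - 10)/(q^2 - 36)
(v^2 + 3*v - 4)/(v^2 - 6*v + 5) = (v + 4)/(v - 5)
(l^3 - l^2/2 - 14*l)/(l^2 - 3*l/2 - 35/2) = l*(l - 4)/(l - 5)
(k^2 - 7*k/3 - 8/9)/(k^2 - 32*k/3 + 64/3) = (k + 1/3)/(k - 8)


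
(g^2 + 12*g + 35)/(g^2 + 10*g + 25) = (g + 7)/(g + 5)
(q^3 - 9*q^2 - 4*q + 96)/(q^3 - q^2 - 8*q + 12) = (q^2 - 12*q + 32)/(q^2 - 4*q + 4)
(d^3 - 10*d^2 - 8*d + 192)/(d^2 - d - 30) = (d^2 - 4*d - 32)/(d + 5)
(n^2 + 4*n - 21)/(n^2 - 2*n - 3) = (n + 7)/(n + 1)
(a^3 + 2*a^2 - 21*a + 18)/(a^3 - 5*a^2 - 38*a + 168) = (a^2 - 4*a + 3)/(a^2 - 11*a + 28)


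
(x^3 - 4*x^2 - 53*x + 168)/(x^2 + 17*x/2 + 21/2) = 2*(x^2 - 11*x + 24)/(2*x + 3)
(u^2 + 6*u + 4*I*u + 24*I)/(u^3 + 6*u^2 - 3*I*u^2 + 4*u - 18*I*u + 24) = (u + 4*I)/(u^2 - 3*I*u + 4)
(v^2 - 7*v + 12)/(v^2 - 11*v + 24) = (v - 4)/(v - 8)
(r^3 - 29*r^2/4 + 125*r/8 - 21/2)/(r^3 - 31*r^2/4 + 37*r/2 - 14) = (r - 3/2)/(r - 2)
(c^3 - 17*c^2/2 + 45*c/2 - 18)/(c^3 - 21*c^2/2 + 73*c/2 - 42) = (2*c - 3)/(2*c - 7)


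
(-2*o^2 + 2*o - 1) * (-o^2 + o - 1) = 2*o^4 - 4*o^3 + 5*o^2 - 3*o + 1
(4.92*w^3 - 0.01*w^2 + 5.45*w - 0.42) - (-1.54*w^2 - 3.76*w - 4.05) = 4.92*w^3 + 1.53*w^2 + 9.21*w + 3.63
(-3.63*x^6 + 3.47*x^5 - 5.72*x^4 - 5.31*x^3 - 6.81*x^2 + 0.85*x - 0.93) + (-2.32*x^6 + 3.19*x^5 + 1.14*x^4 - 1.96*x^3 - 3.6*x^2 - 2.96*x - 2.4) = -5.95*x^6 + 6.66*x^5 - 4.58*x^4 - 7.27*x^3 - 10.41*x^2 - 2.11*x - 3.33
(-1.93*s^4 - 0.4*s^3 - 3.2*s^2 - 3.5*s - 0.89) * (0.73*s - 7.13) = -1.4089*s^5 + 13.4689*s^4 + 0.516*s^3 + 20.261*s^2 + 24.3053*s + 6.3457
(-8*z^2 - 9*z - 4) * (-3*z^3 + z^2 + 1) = 24*z^5 + 19*z^4 + 3*z^3 - 12*z^2 - 9*z - 4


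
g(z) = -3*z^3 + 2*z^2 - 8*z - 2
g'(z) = -9*z^2 + 4*z - 8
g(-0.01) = -1.92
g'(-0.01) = -8.04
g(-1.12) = 13.68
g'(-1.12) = -23.77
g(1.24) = -14.56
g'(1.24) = -16.88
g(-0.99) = 10.79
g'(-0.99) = -20.78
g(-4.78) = 409.58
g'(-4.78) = -232.76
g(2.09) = -37.37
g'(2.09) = -38.95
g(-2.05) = 48.65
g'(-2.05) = -54.02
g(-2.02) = 47.05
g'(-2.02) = -52.80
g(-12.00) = 5566.00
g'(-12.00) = -1352.00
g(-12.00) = 5566.00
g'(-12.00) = -1352.00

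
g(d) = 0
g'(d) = 0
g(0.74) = 0.00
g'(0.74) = 0.00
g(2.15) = 0.00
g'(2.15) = 0.00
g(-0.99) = 0.00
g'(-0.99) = 0.00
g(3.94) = 0.00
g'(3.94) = 0.00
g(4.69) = 0.00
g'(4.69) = 0.00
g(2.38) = 0.00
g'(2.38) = 0.00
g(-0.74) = 0.00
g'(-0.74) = 0.00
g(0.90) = 0.00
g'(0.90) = 0.00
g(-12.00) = 0.00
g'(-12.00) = 0.00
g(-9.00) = 0.00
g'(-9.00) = 0.00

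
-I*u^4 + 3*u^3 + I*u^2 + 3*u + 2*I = (u - I)*(u + I)*(u + 2*I)*(-I*u + 1)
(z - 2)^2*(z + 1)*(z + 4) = z^4 + z^3 - 12*z^2 + 4*z + 16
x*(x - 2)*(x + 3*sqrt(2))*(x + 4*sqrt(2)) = x^4 - 2*x^3 + 7*sqrt(2)*x^3 - 14*sqrt(2)*x^2 + 24*x^2 - 48*x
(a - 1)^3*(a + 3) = a^4 - 6*a^2 + 8*a - 3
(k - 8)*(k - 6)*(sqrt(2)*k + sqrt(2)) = sqrt(2)*k^3 - 13*sqrt(2)*k^2 + 34*sqrt(2)*k + 48*sqrt(2)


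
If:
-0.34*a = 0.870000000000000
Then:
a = -2.56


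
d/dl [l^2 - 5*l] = 2*l - 5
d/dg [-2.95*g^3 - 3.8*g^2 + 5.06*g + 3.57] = -8.85*g^2 - 7.6*g + 5.06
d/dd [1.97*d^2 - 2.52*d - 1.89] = 3.94*d - 2.52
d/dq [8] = 0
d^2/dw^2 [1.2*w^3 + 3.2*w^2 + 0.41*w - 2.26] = 7.2*w + 6.4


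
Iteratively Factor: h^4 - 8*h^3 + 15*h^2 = (h)*(h^3 - 8*h^2 + 15*h) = h^2*(h^2 - 8*h + 15) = h^2*(h - 5)*(h - 3)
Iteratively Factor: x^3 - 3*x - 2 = (x - 2)*(x^2 + 2*x + 1) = (x - 2)*(x + 1)*(x + 1)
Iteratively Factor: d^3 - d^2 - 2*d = (d + 1)*(d^2 - 2*d) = d*(d + 1)*(d - 2)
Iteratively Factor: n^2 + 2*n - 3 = (n - 1)*(n + 3)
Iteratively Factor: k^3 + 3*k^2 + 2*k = (k + 2)*(k^2 + k) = (k + 1)*(k + 2)*(k)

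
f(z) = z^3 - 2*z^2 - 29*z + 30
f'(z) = 3*z^2 - 4*z - 29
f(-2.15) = 73.17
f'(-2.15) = -6.53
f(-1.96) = 71.63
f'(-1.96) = -9.64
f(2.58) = -40.96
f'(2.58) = -19.35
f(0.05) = 28.55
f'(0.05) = -29.19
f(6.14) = 8.02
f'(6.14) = 59.54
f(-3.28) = 68.32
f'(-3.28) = 16.40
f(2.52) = -39.78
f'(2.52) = -20.03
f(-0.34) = 39.59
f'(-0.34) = -27.29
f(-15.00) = -3360.00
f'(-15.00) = 706.00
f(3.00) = -48.00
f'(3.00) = -14.00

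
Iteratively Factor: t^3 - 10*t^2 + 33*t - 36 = (t - 3)*(t^2 - 7*t + 12) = (t - 4)*(t - 3)*(t - 3)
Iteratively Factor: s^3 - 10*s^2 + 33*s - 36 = (s - 3)*(s^2 - 7*s + 12) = (s - 3)^2*(s - 4)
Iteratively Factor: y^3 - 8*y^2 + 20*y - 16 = (y - 2)*(y^2 - 6*y + 8) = (y - 2)^2*(y - 4)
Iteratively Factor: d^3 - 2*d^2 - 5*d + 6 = (d + 2)*(d^2 - 4*d + 3) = (d - 3)*(d + 2)*(d - 1)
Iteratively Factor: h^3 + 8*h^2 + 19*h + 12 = (h + 1)*(h^2 + 7*h + 12) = (h + 1)*(h + 3)*(h + 4)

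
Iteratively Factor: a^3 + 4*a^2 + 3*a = (a + 3)*(a^2 + a) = (a + 1)*(a + 3)*(a)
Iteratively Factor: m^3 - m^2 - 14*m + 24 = (m - 2)*(m^2 + m - 12) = (m - 2)*(m + 4)*(m - 3)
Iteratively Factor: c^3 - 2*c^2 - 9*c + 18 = (c - 3)*(c^2 + c - 6) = (c - 3)*(c - 2)*(c + 3)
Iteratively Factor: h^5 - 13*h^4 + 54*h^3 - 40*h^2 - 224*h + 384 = (h - 3)*(h^4 - 10*h^3 + 24*h^2 + 32*h - 128) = (h - 3)*(h + 2)*(h^3 - 12*h^2 + 48*h - 64) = (h - 4)*(h - 3)*(h + 2)*(h^2 - 8*h + 16) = (h - 4)^2*(h - 3)*(h + 2)*(h - 4)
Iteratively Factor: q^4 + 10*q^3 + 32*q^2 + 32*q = (q + 4)*(q^3 + 6*q^2 + 8*q) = (q + 2)*(q + 4)*(q^2 + 4*q) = q*(q + 2)*(q + 4)*(q + 4)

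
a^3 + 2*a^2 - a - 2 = (a - 1)*(a + 1)*(a + 2)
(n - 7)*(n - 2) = n^2 - 9*n + 14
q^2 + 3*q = q*(q + 3)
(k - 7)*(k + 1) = k^2 - 6*k - 7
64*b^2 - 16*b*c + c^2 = (-8*b + c)^2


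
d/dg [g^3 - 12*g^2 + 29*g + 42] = 3*g^2 - 24*g + 29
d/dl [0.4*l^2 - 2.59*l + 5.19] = 0.8*l - 2.59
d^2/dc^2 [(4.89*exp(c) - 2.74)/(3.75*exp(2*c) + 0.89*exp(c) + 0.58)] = (68.765625*exp(4*c) - 170.445375*exp(3*c) - 91.24875*exp(2*c) + 19.143428*exp(c) + 3.059384)*exp(c)/(52.734375*exp(6*c) + 37.546875*exp(5*c) + 33.379875*exp(4*c) + 12.319469*exp(3*c) + 5.162754*exp(2*c) + 0.898188*exp(c) + 0.195112)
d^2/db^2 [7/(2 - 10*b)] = -175/(5*b - 1)^3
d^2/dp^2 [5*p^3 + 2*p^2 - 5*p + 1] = 30*p + 4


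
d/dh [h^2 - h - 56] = 2*h - 1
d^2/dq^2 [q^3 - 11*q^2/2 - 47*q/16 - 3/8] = 6*q - 11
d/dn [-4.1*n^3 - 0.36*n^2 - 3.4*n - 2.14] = -12.3*n^2 - 0.72*n - 3.4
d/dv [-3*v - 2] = -3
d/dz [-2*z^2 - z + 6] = -4*z - 1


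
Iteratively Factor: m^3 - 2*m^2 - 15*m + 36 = (m - 3)*(m^2 + m - 12) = (m - 3)*(m + 4)*(m - 3)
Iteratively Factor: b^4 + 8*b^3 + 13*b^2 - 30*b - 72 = (b + 3)*(b^3 + 5*b^2 - 2*b - 24) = (b + 3)^2*(b^2 + 2*b - 8) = (b + 3)^2*(b + 4)*(b - 2)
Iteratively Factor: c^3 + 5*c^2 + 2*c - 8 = (c + 2)*(c^2 + 3*c - 4) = (c + 2)*(c + 4)*(c - 1)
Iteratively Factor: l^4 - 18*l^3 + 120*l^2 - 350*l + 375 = (l - 5)*(l^3 - 13*l^2 + 55*l - 75) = (l - 5)*(l - 3)*(l^2 - 10*l + 25) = (l - 5)^2*(l - 3)*(l - 5)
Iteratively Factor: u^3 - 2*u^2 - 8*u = (u - 4)*(u^2 + 2*u) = (u - 4)*(u + 2)*(u)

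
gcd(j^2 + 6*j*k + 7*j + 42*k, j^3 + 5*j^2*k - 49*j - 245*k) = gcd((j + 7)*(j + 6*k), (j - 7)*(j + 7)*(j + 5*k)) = j + 7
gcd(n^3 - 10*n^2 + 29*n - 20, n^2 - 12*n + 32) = n - 4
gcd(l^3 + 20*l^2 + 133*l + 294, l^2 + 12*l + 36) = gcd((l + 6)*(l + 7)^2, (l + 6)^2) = l + 6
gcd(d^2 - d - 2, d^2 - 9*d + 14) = d - 2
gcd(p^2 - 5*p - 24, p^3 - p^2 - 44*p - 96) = p^2 - 5*p - 24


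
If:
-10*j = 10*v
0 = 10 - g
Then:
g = 10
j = -v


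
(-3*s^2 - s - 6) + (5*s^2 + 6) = 2*s^2 - s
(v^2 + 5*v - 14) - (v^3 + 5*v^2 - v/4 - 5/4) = -v^3 - 4*v^2 + 21*v/4 - 51/4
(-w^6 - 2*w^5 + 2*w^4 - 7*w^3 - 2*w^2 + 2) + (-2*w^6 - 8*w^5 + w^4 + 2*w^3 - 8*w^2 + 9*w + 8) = -3*w^6 - 10*w^5 + 3*w^4 - 5*w^3 - 10*w^2 + 9*w + 10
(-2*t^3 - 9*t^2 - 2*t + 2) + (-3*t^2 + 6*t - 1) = -2*t^3 - 12*t^2 + 4*t + 1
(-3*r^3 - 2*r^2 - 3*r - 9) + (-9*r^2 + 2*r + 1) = -3*r^3 - 11*r^2 - r - 8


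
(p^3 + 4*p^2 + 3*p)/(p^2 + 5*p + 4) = p*(p + 3)/(p + 4)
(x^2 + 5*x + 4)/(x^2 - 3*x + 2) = (x^2 + 5*x + 4)/(x^2 - 3*x + 2)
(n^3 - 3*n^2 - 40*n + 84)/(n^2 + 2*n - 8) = (n^2 - n - 42)/(n + 4)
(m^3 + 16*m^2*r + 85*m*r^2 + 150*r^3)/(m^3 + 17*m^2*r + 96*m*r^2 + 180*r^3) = (m + 5*r)/(m + 6*r)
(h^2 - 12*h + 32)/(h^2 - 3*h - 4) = (h - 8)/(h + 1)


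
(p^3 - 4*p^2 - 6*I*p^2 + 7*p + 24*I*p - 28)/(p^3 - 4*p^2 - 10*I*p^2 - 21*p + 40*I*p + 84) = (p + I)/(p - 3*I)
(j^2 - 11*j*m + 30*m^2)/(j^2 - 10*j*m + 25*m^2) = (j - 6*m)/(j - 5*m)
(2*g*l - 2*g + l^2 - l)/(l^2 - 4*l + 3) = (2*g + l)/(l - 3)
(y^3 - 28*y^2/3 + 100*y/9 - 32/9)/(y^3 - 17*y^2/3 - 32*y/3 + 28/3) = (3*y^2 - 26*y + 16)/(3*(y^2 - 5*y - 14))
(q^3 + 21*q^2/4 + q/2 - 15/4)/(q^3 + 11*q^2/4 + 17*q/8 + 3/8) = 2*(4*q^2 + 17*q - 15)/(8*q^2 + 14*q + 3)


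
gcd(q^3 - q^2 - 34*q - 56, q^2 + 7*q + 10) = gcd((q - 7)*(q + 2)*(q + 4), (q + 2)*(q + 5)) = q + 2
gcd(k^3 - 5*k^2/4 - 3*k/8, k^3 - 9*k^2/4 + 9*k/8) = k^2 - 3*k/2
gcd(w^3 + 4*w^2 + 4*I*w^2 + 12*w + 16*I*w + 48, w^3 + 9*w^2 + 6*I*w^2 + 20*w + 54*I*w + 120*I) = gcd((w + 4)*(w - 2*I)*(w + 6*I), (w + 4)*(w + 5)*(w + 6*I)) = w^2 + w*(4 + 6*I) + 24*I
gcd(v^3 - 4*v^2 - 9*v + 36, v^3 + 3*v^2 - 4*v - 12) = v + 3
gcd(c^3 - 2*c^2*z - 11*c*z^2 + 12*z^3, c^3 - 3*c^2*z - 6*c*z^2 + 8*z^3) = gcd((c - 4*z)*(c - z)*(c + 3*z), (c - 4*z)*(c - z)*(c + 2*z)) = c^2 - 5*c*z + 4*z^2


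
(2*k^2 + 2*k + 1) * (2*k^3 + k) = 4*k^5 + 4*k^4 + 4*k^3 + 2*k^2 + k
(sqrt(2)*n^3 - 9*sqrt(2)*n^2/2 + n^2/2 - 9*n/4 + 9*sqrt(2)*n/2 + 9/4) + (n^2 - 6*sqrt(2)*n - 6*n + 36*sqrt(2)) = sqrt(2)*n^3 - 9*sqrt(2)*n^2/2 + 3*n^2/2 - 33*n/4 - 3*sqrt(2)*n/2 + 9/4 + 36*sqrt(2)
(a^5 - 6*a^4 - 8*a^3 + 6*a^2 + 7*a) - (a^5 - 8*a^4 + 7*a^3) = 2*a^4 - 15*a^3 + 6*a^2 + 7*a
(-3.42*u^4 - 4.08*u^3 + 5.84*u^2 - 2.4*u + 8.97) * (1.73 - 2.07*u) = 7.0794*u^5 + 2.529*u^4 - 19.1472*u^3 + 15.0712*u^2 - 22.7199*u + 15.5181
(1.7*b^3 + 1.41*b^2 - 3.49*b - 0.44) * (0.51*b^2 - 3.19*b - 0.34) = 0.867*b^5 - 4.7039*b^4 - 6.8558*b^3 + 10.4293*b^2 + 2.5902*b + 0.1496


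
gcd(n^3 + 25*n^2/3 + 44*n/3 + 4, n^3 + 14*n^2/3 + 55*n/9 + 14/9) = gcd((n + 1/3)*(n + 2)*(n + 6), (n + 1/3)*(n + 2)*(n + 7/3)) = n^2 + 7*n/3 + 2/3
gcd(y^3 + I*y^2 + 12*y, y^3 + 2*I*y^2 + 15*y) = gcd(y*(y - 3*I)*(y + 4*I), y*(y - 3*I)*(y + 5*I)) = y^2 - 3*I*y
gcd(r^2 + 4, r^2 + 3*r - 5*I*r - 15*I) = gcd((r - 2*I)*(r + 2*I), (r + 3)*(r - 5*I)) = 1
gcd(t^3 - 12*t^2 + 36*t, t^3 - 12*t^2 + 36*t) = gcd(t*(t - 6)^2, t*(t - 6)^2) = t^3 - 12*t^2 + 36*t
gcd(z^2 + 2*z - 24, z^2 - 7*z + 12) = z - 4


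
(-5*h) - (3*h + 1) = -8*h - 1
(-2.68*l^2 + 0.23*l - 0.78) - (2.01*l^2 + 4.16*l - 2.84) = -4.69*l^2 - 3.93*l + 2.06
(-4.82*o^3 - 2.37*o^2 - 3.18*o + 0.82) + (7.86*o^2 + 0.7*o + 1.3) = -4.82*o^3 + 5.49*o^2 - 2.48*o + 2.12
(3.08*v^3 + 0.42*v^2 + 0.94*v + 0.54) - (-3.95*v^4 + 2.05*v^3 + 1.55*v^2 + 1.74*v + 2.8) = 3.95*v^4 + 1.03*v^3 - 1.13*v^2 - 0.8*v - 2.26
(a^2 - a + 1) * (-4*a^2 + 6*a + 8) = -4*a^4 + 10*a^3 - 2*a^2 - 2*a + 8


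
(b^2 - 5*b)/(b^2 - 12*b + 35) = b/(b - 7)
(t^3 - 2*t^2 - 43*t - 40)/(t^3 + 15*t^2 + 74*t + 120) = (t^2 - 7*t - 8)/(t^2 + 10*t + 24)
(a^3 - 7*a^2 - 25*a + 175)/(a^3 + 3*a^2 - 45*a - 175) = (a - 5)/(a + 5)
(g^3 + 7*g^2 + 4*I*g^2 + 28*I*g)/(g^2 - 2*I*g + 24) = g*(g + 7)/(g - 6*I)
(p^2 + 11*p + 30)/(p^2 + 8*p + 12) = (p + 5)/(p + 2)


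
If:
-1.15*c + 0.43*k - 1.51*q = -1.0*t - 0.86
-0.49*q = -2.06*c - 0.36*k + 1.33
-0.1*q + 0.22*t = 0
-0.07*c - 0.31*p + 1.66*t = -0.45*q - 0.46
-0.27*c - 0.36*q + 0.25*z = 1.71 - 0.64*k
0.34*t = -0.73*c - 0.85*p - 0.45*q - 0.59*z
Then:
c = 1.26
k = -9.63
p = -16.21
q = -4.48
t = -2.04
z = 26.39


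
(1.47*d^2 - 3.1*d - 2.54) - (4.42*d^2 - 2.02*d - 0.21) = -2.95*d^2 - 1.08*d - 2.33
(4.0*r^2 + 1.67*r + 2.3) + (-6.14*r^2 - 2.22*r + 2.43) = -2.14*r^2 - 0.55*r + 4.73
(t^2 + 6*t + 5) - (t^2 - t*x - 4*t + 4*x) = t*x + 10*t - 4*x + 5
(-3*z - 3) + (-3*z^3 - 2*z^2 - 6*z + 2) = -3*z^3 - 2*z^2 - 9*z - 1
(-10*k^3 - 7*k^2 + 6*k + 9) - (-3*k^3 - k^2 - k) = -7*k^3 - 6*k^2 + 7*k + 9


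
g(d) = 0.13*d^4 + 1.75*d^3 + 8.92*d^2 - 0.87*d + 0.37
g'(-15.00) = -842.22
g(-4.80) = 85.54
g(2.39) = 77.38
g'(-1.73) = -18.71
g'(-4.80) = -23.05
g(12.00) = 6994.09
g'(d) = 0.52*d^3 + 5.25*d^2 + 17.84*d - 0.87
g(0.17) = 0.49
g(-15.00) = 2695.42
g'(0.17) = 2.32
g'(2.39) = 78.86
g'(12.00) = 1867.77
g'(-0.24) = -4.86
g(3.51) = 202.62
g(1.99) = 49.79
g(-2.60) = 38.11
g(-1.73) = 20.68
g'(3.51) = 148.92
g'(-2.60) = -20.90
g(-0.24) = 1.07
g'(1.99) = 59.52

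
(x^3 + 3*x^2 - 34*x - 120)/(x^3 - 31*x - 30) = (x + 4)/(x + 1)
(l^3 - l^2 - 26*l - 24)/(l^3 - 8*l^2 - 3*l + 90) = (l^2 + 5*l + 4)/(l^2 - 2*l - 15)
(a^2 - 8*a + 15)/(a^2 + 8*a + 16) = (a^2 - 8*a + 15)/(a^2 + 8*a + 16)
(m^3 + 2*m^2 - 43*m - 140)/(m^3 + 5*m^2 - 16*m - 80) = (m - 7)/(m - 4)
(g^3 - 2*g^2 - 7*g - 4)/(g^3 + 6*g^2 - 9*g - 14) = (g^2 - 3*g - 4)/(g^2 + 5*g - 14)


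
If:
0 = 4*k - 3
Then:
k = 3/4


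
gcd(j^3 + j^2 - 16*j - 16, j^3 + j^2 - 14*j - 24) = j - 4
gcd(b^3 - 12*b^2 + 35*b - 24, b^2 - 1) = b - 1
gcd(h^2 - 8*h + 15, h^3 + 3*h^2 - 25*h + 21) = h - 3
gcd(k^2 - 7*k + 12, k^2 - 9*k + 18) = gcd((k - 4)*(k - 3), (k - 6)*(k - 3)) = k - 3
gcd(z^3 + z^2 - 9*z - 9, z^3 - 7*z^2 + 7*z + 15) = z^2 - 2*z - 3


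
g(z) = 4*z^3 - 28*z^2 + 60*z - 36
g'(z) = 12*z^2 - 56*z + 60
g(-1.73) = -244.31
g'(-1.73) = 192.79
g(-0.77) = -100.63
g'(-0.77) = 110.23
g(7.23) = 445.89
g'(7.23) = 282.39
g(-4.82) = -1423.63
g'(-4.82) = 608.71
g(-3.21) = -649.42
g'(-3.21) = 363.41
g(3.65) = 4.48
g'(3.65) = 15.47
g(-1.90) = -278.52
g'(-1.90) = 209.72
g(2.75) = 0.44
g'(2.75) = -3.25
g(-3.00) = -576.00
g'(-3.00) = 336.00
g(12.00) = 3564.00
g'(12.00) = 1116.00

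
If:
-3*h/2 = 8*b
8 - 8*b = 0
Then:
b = 1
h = -16/3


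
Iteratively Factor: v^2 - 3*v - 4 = (v + 1)*(v - 4)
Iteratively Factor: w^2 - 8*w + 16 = (w - 4)*(w - 4)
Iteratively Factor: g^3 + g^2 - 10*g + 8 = (g + 4)*(g^2 - 3*g + 2) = (g - 1)*(g + 4)*(g - 2)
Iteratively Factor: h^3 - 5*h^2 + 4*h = (h - 1)*(h^2 - 4*h) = (h - 4)*(h - 1)*(h)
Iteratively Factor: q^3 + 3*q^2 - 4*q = (q + 4)*(q^2 - q) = (q - 1)*(q + 4)*(q)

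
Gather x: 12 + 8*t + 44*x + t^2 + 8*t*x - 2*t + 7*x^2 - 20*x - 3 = t^2 + 6*t + 7*x^2 + x*(8*t + 24) + 9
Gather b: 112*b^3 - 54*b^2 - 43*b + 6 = 112*b^3 - 54*b^2 - 43*b + 6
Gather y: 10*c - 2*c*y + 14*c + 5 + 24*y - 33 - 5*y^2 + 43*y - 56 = 24*c - 5*y^2 + y*(67 - 2*c) - 84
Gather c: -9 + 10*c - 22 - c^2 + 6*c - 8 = -c^2 + 16*c - 39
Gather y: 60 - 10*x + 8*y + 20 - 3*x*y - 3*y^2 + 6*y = -10*x - 3*y^2 + y*(14 - 3*x) + 80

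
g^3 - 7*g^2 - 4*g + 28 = (g - 7)*(g - 2)*(g + 2)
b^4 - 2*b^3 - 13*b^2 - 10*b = b*(b - 5)*(b + 1)*(b + 2)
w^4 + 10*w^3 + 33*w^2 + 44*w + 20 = (w + 1)*(w + 2)^2*(w + 5)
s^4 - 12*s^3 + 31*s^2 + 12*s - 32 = (s - 8)*(s - 4)*(s - 1)*(s + 1)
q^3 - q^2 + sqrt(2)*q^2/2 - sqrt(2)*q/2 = q*(q - 1)*(q + sqrt(2)/2)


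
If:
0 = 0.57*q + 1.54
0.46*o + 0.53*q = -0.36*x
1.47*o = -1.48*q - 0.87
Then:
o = 2.13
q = -2.70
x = 1.26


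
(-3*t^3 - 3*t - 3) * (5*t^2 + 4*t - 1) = -15*t^5 - 12*t^4 - 12*t^3 - 27*t^2 - 9*t + 3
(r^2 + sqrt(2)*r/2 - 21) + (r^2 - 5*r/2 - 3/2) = 2*r^2 - 5*r/2 + sqrt(2)*r/2 - 45/2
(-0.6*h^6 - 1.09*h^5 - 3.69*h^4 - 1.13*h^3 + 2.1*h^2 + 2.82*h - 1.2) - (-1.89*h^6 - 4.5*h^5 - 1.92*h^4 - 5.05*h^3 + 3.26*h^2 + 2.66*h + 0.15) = 1.29*h^6 + 3.41*h^5 - 1.77*h^4 + 3.92*h^3 - 1.16*h^2 + 0.16*h - 1.35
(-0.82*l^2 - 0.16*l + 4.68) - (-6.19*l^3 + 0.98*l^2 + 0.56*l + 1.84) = 6.19*l^3 - 1.8*l^2 - 0.72*l + 2.84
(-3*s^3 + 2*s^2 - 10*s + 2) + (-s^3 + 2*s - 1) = -4*s^3 + 2*s^2 - 8*s + 1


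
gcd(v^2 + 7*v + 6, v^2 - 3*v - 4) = v + 1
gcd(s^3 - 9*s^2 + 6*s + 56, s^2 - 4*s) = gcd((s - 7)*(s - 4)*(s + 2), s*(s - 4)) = s - 4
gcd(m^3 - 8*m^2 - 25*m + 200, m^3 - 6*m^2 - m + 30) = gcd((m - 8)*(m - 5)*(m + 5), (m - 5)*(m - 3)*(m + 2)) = m - 5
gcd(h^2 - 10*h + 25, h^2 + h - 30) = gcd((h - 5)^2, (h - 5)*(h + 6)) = h - 5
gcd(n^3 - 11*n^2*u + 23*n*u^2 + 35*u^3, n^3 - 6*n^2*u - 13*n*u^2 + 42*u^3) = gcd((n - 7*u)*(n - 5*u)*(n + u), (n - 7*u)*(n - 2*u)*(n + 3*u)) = -n + 7*u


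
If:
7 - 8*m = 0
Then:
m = 7/8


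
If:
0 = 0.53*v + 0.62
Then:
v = -1.17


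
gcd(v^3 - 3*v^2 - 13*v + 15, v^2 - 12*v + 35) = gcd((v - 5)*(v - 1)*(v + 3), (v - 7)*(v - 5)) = v - 5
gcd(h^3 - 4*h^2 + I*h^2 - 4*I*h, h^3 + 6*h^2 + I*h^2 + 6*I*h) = h^2 + I*h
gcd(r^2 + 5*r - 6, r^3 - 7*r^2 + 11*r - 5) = r - 1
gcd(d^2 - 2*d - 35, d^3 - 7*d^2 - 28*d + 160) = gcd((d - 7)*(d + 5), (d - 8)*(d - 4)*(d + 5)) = d + 5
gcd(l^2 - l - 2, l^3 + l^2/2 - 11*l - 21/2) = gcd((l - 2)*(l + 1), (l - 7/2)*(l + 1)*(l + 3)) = l + 1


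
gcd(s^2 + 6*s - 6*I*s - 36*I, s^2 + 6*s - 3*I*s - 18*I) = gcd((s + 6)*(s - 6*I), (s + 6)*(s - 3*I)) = s + 6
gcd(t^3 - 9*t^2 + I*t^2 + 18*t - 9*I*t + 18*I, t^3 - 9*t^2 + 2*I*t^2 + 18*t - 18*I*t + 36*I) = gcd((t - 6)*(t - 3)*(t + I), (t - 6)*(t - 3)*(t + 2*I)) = t^2 - 9*t + 18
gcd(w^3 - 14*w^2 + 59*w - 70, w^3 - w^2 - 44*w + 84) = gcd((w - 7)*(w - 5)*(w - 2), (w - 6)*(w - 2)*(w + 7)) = w - 2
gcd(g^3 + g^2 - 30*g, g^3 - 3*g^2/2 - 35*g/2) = g^2 - 5*g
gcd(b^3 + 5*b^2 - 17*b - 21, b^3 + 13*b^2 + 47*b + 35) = b^2 + 8*b + 7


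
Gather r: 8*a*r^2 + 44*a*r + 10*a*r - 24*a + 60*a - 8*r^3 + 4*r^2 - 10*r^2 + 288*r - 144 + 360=36*a - 8*r^3 + r^2*(8*a - 6) + r*(54*a + 288) + 216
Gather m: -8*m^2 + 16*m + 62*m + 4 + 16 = -8*m^2 + 78*m + 20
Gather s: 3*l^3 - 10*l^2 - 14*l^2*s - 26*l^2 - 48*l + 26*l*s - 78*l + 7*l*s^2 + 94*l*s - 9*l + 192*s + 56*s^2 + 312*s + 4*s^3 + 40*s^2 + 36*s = 3*l^3 - 36*l^2 - 135*l + 4*s^3 + s^2*(7*l + 96) + s*(-14*l^2 + 120*l + 540)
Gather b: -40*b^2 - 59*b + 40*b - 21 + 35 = -40*b^2 - 19*b + 14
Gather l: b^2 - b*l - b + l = b^2 - b + l*(1 - b)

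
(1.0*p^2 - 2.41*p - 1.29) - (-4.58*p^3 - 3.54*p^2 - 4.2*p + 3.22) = 4.58*p^3 + 4.54*p^2 + 1.79*p - 4.51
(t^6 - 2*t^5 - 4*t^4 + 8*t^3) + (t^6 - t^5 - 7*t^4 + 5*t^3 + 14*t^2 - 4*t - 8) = 2*t^6 - 3*t^5 - 11*t^4 + 13*t^3 + 14*t^2 - 4*t - 8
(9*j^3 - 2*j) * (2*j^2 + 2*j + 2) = 18*j^5 + 18*j^4 + 14*j^3 - 4*j^2 - 4*j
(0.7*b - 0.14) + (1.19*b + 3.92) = 1.89*b + 3.78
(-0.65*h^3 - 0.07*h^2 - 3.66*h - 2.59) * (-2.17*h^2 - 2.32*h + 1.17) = 1.4105*h^5 + 1.6599*h^4 + 7.3441*h^3 + 14.0296*h^2 + 1.7266*h - 3.0303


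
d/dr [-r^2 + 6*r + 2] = 6 - 2*r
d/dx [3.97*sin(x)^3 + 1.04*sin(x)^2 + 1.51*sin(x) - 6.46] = (11.91*sin(x)^2 + 2.08*sin(x) + 1.51)*cos(x)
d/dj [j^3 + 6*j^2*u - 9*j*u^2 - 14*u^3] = 3*j^2 + 12*j*u - 9*u^2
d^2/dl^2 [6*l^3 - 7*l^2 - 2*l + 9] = 36*l - 14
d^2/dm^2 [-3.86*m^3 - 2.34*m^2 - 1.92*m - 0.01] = -23.16*m - 4.68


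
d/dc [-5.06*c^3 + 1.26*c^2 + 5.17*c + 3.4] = -15.18*c^2 + 2.52*c + 5.17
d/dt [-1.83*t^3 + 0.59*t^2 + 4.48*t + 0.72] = -5.49*t^2 + 1.18*t + 4.48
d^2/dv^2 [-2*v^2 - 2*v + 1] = -4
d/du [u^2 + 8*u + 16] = 2*u + 8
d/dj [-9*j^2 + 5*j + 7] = 5 - 18*j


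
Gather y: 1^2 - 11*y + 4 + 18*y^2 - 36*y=18*y^2 - 47*y + 5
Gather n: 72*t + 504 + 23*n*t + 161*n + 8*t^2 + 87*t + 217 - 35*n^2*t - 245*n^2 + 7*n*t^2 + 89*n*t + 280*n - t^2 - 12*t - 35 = n^2*(-35*t - 245) + n*(7*t^2 + 112*t + 441) + 7*t^2 + 147*t + 686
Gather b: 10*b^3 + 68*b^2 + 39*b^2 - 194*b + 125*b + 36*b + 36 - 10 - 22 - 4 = 10*b^3 + 107*b^2 - 33*b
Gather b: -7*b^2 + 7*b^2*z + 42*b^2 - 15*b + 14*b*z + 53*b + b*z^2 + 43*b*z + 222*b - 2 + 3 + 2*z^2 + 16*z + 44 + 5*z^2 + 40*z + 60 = b^2*(7*z + 35) + b*(z^2 + 57*z + 260) + 7*z^2 + 56*z + 105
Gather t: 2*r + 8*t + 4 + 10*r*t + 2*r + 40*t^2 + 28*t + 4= 4*r + 40*t^2 + t*(10*r + 36) + 8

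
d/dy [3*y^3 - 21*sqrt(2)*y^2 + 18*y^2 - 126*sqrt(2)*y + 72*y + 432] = 9*y^2 - 42*sqrt(2)*y + 36*y - 126*sqrt(2) + 72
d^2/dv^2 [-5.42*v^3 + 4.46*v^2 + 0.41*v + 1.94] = 8.92 - 32.52*v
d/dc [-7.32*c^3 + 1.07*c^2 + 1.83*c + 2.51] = -21.96*c^2 + 2.14*c + 1.83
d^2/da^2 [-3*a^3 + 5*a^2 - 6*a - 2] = 10 - 18*a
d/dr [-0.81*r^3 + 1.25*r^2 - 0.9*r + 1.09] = -2.43*r^2 + 2.5*r - 0.9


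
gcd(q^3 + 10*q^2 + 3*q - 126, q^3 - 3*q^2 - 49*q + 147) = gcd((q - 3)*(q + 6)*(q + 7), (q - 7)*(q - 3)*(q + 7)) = q^2 + 4*q - 21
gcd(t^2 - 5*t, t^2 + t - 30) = t - 5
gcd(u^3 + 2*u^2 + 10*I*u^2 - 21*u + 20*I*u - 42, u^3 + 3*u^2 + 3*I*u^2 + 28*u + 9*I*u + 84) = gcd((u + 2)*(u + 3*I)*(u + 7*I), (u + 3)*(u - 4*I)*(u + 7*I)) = u + 7*I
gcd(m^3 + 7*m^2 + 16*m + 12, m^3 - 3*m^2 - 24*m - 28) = m^2 + 4*m + 4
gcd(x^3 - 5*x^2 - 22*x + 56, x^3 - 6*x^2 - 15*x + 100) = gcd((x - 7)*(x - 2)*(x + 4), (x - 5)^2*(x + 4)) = x + 4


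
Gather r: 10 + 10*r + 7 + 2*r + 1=12*r + 18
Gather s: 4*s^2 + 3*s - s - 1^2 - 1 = 4*s^2 + 2*s - 2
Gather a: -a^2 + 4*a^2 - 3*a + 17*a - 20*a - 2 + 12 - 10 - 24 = 3*a^2 - 6*a - 24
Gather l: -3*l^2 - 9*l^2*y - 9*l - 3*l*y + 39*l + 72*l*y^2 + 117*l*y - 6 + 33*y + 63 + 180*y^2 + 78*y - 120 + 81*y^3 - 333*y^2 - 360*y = l^2*(-9*y - 3) + l*(72*y^2 + 114*y + 30) + 81*y^3 - 153*y^2 - 249*y - 63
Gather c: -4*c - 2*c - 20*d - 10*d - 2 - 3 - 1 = -6*c - 30*d - 6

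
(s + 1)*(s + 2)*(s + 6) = s^3 + 9*s^2 + 20*s + 12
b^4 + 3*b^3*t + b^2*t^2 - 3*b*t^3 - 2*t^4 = (b - t)*(b + t)^2*(b + 2*t)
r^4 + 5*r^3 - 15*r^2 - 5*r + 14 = (r - 2)*(r - 1)*(r + 1)*(r + 7)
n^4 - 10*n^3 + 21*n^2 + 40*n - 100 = (n - 5)^2*(n - 2)*(n + 2)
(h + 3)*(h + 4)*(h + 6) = h^3 + 13*h^2 + 54*h + 72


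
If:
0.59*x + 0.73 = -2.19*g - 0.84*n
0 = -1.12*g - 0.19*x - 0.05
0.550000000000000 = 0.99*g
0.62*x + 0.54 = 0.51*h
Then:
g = 0.56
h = -3.24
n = 0.17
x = -3.54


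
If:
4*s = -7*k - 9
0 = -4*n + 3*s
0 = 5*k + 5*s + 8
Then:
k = -13/15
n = -11/20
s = -11/15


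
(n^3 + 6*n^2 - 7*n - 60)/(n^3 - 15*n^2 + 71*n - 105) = (n^2 + 9*n + 20)/(n^2 - 12*n + 35)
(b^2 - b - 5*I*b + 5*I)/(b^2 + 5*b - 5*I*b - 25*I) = (b - 1)/(b + 5)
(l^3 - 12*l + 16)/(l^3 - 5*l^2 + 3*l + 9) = (l^3 - 12*l + 16)/(l^3 - 5*l^2 + 3*l + 9)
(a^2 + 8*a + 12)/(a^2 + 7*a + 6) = (a + 2)/(a + 1)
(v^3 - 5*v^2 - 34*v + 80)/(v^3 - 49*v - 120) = (v - 2)/(v + 3)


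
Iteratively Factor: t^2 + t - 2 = (t - 1)*(t + 2)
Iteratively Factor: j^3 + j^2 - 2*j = (j)*(j^2 + j - 2) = j*(j + 2)*(j - 1)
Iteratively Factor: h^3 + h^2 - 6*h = (h - 2)*(h^2 + 3*h) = (h - 2)*(h + 3)*(h)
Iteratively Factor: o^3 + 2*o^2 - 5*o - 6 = (o - 2)*(o^2 + 4*o + 3) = (o - 2)*(o + 1)*(o + 3)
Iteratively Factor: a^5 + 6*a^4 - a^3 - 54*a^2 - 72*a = (a)*(a^4 + 6*a^3 - a^2 - 54*a - 72) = a*(a + 4)*(a^3 + 2*a^2 - 9*a - 18) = a*(a + 3)*(a + 4)*(a^2 - a - 6) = a*(a - 3)*(a + 3)*(a + 4)*(a + 2)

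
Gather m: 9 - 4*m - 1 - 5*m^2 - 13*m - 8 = -5*m^2 - 17*m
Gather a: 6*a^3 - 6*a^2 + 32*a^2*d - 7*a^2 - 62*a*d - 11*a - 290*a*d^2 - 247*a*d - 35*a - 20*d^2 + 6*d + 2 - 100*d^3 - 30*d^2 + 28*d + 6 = 6*a^3 + a^2*(32*d - 13) + a*(-290*d^2 - 309*d - 46) - 100*d^3 - 50*d^2 + 34*d + 8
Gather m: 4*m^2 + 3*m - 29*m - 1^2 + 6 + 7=4*m^2 - 26*m + 12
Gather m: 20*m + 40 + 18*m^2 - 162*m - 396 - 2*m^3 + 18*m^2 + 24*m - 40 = -2*m^3 + 36*m^2 - 118*m - 396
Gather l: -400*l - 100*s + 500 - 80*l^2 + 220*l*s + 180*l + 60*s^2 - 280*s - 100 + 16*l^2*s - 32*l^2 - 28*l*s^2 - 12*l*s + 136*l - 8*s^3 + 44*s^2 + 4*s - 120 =l^2*(16*s - 112) + l*(-28*s^2 + 208*s - 84) - 8*s^3 + 104*s^2 - 376*s + 280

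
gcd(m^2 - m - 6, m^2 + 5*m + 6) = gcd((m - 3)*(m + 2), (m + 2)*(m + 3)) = m + 2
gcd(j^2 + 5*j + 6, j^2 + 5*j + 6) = j^2 + 5*j + 6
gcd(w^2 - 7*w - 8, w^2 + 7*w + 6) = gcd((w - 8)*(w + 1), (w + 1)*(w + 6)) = w + 1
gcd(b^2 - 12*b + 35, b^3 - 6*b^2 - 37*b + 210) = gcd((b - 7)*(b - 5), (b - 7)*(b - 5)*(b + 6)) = b^2 - 12*b + 35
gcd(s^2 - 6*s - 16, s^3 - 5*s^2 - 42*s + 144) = s - 8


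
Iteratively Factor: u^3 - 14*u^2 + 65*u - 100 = (u - 4)*(u^2 - 10*u + 25) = (u - 5)*(u - 4)*(u - 5)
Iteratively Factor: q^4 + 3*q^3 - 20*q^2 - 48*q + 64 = (q - 4)*(q^3 + 7*q^2 + 8*q - 16) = (q - 4)*(q + 4)*(q^2 + 3*q - 4) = (q - 4)*(q - 1)*(q + 4)*(q + 4)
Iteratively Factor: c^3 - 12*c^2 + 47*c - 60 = (c - 4)*(c^2 - 8*c + 15) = (c - 4)*(c - 3)*(c - 5)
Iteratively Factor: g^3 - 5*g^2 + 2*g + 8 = (g - 4)*(g^2 - g - 2) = (g - 4)*(g - 2)*(g + 1)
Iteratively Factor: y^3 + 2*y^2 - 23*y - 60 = (y + 3)*(y^2 - y - 20) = (y + 3)*(y + 4)*(y - 5)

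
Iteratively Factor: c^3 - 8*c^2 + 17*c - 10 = (c - 2)*(c^2 - 6*c + 5) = (c - 2)*(c - 1)*(c - 5)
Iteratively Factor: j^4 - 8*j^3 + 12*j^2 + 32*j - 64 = (j - 4)*(j^3 - 4*j^2 - 4*j + 16) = (j - 4)*(j - 2)*(j^2 - 2*j - 8) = (j - 4)^2*(j - 2)*(j + 2)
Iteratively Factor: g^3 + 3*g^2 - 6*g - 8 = (g - 2)*(g^2 + 5*g + 4) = (g - 2)*(g + 1)*(g + 4)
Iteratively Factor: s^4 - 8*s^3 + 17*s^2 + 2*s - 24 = (s - 4)*(s^3 - 4*s^2 + s + 6) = (s - 4)*(s + 1)*(s^2 - 5*s + 6) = (s - 4)*(s - 3)*(s + 1)*(s - 2)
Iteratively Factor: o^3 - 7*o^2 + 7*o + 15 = (o + 1)*(o^2 - 8*o + 15) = (o - 5)*(o + 1)*(o - 3)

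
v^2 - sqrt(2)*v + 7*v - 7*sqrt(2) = (v + 7)*(v - sqrt(2))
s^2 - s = s*(s - 1)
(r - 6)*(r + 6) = r^2 - 36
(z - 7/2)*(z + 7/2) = z^2 - 49/4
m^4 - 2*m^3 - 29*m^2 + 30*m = m*(m - 6)*(m - 1)*(m + 5)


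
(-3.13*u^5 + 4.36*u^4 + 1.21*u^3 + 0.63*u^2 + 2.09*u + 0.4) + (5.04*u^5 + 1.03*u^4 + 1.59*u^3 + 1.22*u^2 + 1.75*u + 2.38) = 1.91*u^5 + 5.39*u^4 + 2.8*u^3 + 1.85*u^2 + 3.84*u + 2.78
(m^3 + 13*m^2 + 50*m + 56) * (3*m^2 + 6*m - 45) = 3*m^5 + 45*m^4 + 183*m^3 - 117*m^2 - 1914*m - 2520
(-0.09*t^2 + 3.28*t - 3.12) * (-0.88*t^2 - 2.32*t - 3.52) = 0.0792*t^4 - 2.6776*t^3 - 4.5472*t^2 - 4.3072*t + 10.9824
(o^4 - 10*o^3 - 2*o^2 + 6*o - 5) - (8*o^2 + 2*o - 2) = o^4 - 10*o^3 - 10*o^2 + 4*o - 3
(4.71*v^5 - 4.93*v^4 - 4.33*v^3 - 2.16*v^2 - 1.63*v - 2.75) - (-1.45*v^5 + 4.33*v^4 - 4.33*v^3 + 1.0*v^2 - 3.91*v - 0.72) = 6.16*v^5 - 9.26*v^4 - 3.16*v^2 + 2.28*v - 2.03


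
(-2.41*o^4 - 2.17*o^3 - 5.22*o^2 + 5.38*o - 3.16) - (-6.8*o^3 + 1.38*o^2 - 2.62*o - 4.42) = -2.41*o^4 + 4.63*o^3 - 6.6*o^2 + 8.0*o + 1.26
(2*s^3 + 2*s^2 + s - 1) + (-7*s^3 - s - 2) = -5*s^3 + 2*s^2 - 3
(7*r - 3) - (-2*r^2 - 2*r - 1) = 2*r^2 + 9*r - 2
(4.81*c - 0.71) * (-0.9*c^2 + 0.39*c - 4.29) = -4.329*c^3 + 2.5149*c^2 - 20.9118*c + 3.0459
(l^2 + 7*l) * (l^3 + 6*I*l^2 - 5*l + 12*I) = l^5 + 7*l^4 + 6*I*l^4 - 5*l^3 + 42*I*l^3 - 35*l^2 + 12*I*l^2 + 84*I*l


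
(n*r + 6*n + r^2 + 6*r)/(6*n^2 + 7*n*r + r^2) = (r + 6)/(6*n + r)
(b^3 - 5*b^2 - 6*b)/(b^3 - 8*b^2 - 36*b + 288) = b*(b + 1)/(b^2 - 2*b - 48)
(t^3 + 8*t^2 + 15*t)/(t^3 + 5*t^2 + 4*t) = (t^2 + 8*t + 15)/(t^2 + 5*t + 4)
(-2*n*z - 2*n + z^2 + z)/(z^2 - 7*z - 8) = (-2*n + z)/(z - 8)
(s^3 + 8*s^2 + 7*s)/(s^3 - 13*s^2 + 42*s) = (s^2 + 8*s + 7)/(s^2 - 13*s + 42)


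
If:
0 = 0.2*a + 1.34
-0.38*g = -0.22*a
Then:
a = -6.70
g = -3.88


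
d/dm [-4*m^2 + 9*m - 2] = 9 - 8*m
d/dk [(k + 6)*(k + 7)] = 2*k + 13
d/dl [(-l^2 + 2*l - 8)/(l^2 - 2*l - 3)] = 22*(l - 1)/(-l^2 + 2*l + 3)^2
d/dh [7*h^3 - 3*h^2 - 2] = 3*h*(7*h - 2)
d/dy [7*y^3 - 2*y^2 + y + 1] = 21*y^2 - 4*y + 1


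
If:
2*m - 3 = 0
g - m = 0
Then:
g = 3/2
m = 3/2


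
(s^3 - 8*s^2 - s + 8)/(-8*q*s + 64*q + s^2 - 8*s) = (1 - s^2)/(8*q - s)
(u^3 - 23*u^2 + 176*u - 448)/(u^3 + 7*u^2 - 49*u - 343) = (u^2 - 16*u + 64)/(u^2 + 14*u + 49)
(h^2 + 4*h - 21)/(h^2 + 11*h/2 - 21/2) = 2*(h - 3)/(2*h - 3)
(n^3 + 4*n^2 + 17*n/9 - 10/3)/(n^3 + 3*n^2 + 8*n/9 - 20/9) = (n + 3)/(n + 2)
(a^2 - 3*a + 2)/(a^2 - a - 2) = (a - 1)/(a + 1)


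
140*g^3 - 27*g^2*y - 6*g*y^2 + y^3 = (-7*g + y)*(-4*g + y)*(5*g + y)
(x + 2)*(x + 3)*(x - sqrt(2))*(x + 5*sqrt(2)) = x^4 + 5*x^3 + 4*sqrt(2)*x^3 - 4*x^2 + 20*sqrt(2)*x^2 - 50*x + 24*sqrt(2)*x - 60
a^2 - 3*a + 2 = (a - 2)*(a - 1)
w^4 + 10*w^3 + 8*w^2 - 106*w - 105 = (w - 3)*(w + 1)*(w + 5)*(w + 7)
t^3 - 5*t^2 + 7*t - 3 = (t - 3)*(t - 1)^2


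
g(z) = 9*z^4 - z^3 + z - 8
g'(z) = 36*z^3 - 3*z^2 + 1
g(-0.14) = -8.13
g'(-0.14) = 0.84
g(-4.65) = 4295.69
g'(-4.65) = -3683.47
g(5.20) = 6437.05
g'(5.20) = 4981.77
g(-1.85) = 101.90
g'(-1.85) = -237.21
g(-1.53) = 43.37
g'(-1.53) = -134.96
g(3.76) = 1741.45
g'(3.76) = 1872.25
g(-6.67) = 18095.43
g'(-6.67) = -10815.14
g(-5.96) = 11553.81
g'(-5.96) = -7727.08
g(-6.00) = 11866.00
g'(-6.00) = -7883.00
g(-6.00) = 11866.00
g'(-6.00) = -7883.00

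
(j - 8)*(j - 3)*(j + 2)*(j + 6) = j^4 - 3*j^3 - 52*j^2 + 60*j + 288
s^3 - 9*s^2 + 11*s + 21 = (s - 7)*(s - 3)*(s + 1)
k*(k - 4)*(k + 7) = k^3 + 3*k^2 - 28*k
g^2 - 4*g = g*(g - 4)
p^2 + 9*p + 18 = (p + 3)*(p + 6)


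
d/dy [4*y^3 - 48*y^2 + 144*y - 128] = 12*y^2 - 96*y + 144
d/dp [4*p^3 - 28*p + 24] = 12*p^2 - 28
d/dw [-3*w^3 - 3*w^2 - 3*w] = -9*w^2 - 6*w - 3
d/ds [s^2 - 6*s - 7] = 2*s - 6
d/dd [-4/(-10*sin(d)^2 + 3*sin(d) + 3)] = 4*(3 - 20*sin(d))*cos(d)/(-10*sin(d)^2 + 3*sin(d) + 3)^2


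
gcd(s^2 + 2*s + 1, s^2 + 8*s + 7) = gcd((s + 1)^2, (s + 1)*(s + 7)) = s + 1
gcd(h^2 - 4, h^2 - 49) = 1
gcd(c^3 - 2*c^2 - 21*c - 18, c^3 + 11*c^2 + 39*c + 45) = c + 3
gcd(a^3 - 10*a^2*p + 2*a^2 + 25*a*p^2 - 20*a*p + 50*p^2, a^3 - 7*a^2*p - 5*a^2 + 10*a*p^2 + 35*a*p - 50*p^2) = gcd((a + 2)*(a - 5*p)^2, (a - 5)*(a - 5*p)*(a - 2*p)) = -a + 5*p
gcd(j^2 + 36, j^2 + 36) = j^2 + 36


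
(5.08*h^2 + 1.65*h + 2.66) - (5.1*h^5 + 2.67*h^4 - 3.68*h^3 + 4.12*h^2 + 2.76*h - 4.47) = -5.1*h^5 - 2.67*h^4 + 3.68*h^3 + 0.96*h^2 - 1.11*h + 7.13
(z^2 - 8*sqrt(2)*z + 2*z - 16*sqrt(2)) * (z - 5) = z^3 - 8*sqrt(2)*z^2 - 3*z^2 - 10*z + 24*sqrt(2)*z + 80*sqrt(2)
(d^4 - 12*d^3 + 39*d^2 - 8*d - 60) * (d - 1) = d^5 - 13*d^4 + 51*d^3 - 47*d^2 - 52*d + 60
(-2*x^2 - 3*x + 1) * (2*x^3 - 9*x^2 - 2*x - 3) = -4*x^5 + 12*x^4 + 33*x^3 + 3*x^2 + 7*x - 3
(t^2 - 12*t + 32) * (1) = t^2 - 12*t + 32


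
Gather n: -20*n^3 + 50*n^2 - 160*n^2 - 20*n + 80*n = -20*n^3 - 110*n^2 + 60*n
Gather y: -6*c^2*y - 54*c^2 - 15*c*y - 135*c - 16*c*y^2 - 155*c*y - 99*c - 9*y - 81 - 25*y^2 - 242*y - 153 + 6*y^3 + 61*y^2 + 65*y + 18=-54*c^2 - 234*c + 6*y^3 + y^2*(36 - 16*c) + y*(-6*c^2 - 170*c - 186) - 216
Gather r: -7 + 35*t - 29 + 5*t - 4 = 40*t - 40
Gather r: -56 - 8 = -64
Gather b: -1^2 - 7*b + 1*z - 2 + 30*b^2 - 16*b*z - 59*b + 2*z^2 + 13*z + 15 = 30*b^2 + b*(-16*z - 66) + 2*z^2 + 14*z + 12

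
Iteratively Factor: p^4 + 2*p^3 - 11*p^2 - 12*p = (p - 3)*(p^3 + 5*p^2 + 4*p) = (p - 3)*(p + 4)*(p^2 + p) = p*(p - 3)*(p + 4)*(p + 1)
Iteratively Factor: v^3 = (v)*(v^2) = v^2*(v)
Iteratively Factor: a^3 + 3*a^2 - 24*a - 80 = (a - 5)*(a^2 + 8*a + 16) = (a - 5)*(a + 4)*(a + 4)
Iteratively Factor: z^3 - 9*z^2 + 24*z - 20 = (z - 5)*(z^2 - 4*z + 4) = (z - 5)*(z - 2)*(z - 2)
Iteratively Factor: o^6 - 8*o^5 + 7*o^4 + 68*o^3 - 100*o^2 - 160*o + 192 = (o - 3)*(o^5 - 5*o^4 - 8*o^3 + 44*o^2 + 32*o - 64) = (o - 3)*(o - 1)*(o^4 - 4*o^3 - 12*o^2 + 32*o + 64) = (o - 4)*(o - 3)*(o - 1)*(o^3 - 12*o - 16) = (o - 4)^2*(o - 3)*(o - 1)*(o^2 + 4*o + 4) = (o - 4)^2*(o - 3)*(o - 1)*(o + 2)*(o + 2)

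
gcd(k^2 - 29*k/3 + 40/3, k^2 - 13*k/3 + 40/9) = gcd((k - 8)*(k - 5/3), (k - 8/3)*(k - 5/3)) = k - 5/3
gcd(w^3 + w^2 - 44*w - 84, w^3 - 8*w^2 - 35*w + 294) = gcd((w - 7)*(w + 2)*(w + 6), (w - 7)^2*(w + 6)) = w^2 - w - 42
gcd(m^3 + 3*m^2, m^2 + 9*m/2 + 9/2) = m + 3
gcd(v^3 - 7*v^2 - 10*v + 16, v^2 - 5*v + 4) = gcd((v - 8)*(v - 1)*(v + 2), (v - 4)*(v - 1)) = v - 1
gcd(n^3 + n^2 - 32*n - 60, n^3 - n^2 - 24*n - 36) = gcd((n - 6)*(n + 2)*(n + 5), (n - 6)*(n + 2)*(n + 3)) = n^2 - 4*n - 12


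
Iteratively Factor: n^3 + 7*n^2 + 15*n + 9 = (n + 1)*(n^2 + 6*n + 9) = (n + 1)*(n + 3)*(n + 3)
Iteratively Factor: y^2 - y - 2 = (y + 1)*(y - 2)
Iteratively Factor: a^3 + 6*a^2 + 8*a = (a + 4)*(a^2 + 2*a) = a*(a + 4)*(a + 2)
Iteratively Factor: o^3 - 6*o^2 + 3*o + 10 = (o + 1)*(o^2 - 7*o + 10) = (o - 2)*(o + 1)*(o - 5)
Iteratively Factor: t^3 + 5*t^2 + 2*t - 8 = (t - 1)*(t^2 + 6*t + 8) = (t - 1)*(t + 4)*(t + 2)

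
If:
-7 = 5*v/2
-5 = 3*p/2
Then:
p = -10/3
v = -14/5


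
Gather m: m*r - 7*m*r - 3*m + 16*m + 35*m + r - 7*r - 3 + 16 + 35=m*(48 - 6*r) - 6*r + 48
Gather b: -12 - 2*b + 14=2 - 2*b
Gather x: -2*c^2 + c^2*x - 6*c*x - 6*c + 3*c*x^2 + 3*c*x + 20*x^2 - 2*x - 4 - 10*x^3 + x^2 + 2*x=-2*c^2 - 6*c - 10*x^3 + x^2*(3*c + 21) + x*(c^2 - 3*c) - 4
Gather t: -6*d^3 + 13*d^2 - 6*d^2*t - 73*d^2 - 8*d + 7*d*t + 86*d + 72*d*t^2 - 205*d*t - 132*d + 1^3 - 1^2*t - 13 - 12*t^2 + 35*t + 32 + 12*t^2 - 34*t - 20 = -6*d^3 - 60*d^2 + 72*d*t^2 - 54*d + t*(-6*d^2 - 198*d)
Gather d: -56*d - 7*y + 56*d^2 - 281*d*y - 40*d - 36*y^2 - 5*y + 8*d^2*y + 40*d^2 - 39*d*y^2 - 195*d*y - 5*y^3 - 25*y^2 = d^2*(8*y + 96) + d*(-39*y^2 - 476*y - 96) - 5*y^3 - 61*y^2 - 12*y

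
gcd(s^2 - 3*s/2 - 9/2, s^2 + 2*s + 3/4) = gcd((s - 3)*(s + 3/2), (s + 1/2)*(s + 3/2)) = s + 3/2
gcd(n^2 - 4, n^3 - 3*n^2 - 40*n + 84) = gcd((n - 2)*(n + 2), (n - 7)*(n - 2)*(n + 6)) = n - 2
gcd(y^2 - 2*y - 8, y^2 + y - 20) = y - 4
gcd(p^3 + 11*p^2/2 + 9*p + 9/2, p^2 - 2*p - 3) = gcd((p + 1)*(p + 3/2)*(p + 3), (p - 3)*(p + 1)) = p + 1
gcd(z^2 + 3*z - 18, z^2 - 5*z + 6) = z - 3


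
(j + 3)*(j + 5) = j^2 + 8*j + 15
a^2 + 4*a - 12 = (a - 2)*(a + 6)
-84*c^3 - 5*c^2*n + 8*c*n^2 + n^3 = (-3*c + n)*(4*c + n)*(7*c + n)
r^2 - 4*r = r*(r - 4)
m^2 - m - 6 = (m - 3)*(m + 2)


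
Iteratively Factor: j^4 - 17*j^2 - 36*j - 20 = (j + 2)*(j^3 - 2*j^2 - 13*j - 10) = (j + 1)*(j + 2)*(j^2 - 3*j - 10) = (j - 5)*(j + 1)*(j + 2)*(j + 2)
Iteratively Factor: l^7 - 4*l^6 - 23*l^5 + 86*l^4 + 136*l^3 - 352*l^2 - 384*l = (l - 3)*(l^6 - l^5 - 26*l^4 + 8*l^3 + 160*l^2 + 128*l) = l*(l - 3)*(l^5 - l^4 - 26*l^3 + 8*l^2 + 160*l + 128) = l*(l - 3)*(l + 4)*(l^4 - 5*l^3 - 6*l^2 + 32*l + 32) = l*(l - 3)*(l + 1)*(l + 4)*(l^3 - 6*l^2 + 32) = l*(l - 3)*(l + 1)*(l + 2)*(l + 4)*(l^2 - 8*l + 16) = l*(l - 4)*(l - 3)*(l + 1)*(l + 2)*(l + 4)*(l - 4)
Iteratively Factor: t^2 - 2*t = (t)*(t - 2)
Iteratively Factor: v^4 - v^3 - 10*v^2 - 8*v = (v + 2)*(v^3 - 3*v^2 - 4*v) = (v - 4)*(v + 2)*(v^2 + v) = (v - 4)*(v + 1)*(v + 2)*(v)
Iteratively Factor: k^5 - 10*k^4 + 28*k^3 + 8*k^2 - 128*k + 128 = (k - 2)*(k^4 - 8*k^3 + 12*k^2 + 32*k - 64) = (k - 2)^2*(k^3 - 6*k^2 + 32) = (k - 2)^2*(k + 2)*(k^2 - 8*k + 16) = (k - 4)*(k - 2)^2*(k + 2)*(k - 4)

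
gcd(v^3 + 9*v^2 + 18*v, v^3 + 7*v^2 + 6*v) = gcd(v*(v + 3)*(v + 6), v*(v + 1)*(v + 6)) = v^2 + 6*v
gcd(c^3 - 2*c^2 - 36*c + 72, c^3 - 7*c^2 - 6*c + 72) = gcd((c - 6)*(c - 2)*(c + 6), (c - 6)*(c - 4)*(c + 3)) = c - 6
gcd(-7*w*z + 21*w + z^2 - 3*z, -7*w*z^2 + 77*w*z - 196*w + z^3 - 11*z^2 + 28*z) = -7*w + z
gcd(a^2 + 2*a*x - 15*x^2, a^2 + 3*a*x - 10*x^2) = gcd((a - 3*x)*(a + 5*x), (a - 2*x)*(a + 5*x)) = a + 5*x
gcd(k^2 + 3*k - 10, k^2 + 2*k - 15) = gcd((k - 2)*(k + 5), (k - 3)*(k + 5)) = k + 5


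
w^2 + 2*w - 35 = (w - 5)*(w + 7)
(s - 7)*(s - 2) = s^2 - 9*s + 14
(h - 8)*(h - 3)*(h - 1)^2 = h^4 - 13*h^3 + 47*h^2 - 59*h + 24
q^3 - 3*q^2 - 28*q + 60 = (q - 6)*(q - 2)*(q + 5)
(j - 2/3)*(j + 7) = j^2 + 19*j/3 - 14/3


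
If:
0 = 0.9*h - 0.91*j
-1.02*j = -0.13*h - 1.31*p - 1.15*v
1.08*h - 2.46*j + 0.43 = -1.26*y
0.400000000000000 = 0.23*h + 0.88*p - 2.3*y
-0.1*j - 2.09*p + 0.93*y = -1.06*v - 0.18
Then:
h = 0.20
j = 0.19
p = 0.06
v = 0.08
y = -0.13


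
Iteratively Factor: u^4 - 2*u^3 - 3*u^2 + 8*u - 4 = (u - 1)*(u^3 - u^2 - 4*u + 4) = (u - 1)*(u + 2)*(u^2 - 3*u + 2) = (u - 1)^2*(u + 2)*(u - 2)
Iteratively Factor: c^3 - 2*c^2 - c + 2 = (c - 1)*(c^2 - c - 2) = (c - 1)*(c + 1)*(c - 2)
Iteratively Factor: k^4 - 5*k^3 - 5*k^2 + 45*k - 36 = (k - 3)*(k^3 - 2*k^2 - 11*k + 12) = (k - 3)*(k + 3)*(k^2 - 5*k + 4) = (k - 4)*(k - 3)*(k + 3)*(k - 1)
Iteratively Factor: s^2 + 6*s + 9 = (s + 3)*(s + 3)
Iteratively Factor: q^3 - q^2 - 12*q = (q - 4)*(q^2 + 3*q) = (q - 4)*(q + 3)*(q)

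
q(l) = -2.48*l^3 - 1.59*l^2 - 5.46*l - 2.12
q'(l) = -7.44*l^2 - 3.18*l - 5.46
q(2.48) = -63.27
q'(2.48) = -59.11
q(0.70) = -7.57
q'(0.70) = -11.33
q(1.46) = -21.20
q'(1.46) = -25.96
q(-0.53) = 0.70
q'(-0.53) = -5.86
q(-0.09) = -1.64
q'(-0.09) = -5.23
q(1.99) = -38.83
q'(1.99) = -41.25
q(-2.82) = 56.25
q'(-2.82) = -55.66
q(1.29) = -17.13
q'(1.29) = -21.94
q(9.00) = -1987.97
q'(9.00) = -636.72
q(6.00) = -627.80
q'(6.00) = -292.38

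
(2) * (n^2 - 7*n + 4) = 2*n^2 - 14*n + 8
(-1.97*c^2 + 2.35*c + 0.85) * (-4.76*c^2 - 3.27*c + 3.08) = 9.3772*c^4 - 4.7441*c^3 - 17.7981*c^2 + 4.4585*c + 2.618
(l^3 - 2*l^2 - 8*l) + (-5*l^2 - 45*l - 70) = l^3 - 7*l^2 - 53*l - 70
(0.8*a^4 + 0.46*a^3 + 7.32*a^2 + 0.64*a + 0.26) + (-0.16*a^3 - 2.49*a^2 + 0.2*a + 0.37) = 0.8*a^4 + 0.3*a^3 + 4.83*a^2 + 0.84*a + 0.63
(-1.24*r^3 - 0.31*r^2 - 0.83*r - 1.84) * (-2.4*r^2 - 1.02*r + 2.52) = 2.976*r^5 + 2.0088*r^4 - 0.8166*r^3 + 4.4814*r^2 - 0.2148*r - 4.6368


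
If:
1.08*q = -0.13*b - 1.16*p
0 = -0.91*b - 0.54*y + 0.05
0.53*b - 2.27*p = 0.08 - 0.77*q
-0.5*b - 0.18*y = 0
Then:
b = -0.08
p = -0.04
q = 0.05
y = 0.24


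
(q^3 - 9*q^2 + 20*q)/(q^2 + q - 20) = q*(q - 5)/(q + 5)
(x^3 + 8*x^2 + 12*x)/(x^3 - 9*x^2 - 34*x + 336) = x*(x + 2)/(x^2 - 15*x + 56)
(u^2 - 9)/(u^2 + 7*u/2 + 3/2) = 2*(u - 3)/(2*u + 1)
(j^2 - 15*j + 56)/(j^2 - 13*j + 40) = (j - 7)/(j - 5)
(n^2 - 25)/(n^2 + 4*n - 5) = (n - 5)/(n - 1)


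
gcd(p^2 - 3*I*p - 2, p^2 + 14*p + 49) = 1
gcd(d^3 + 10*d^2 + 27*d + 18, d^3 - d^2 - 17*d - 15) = d^2 + 4*d + 3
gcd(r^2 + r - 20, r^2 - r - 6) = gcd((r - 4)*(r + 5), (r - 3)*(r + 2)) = 1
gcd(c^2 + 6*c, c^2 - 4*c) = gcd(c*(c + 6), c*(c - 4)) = c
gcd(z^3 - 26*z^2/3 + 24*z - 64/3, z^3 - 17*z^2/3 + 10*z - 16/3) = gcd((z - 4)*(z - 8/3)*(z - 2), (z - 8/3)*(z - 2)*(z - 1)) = z^2 - 14*z/3 + 16/3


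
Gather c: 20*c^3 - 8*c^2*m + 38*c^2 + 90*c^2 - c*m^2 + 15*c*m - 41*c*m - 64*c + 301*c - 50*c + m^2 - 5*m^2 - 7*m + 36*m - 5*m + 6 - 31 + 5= 20*c^3 + c^2*(128 - 8*m) + c*(-m^2 - 26*m + 187) - 4*m^2 + 24*m - 20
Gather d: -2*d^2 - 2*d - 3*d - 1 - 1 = -2*d^2 - 5*d - 2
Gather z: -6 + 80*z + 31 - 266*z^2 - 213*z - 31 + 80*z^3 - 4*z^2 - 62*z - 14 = 80*z^3 - 270*z^2 - 195*z - 20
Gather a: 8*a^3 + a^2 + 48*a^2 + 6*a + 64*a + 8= 8*a^3 + 49*a^2 + 70*a + 8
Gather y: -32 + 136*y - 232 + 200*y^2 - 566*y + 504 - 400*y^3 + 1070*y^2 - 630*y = -400*y^3 + 1270*y^2 - 1060*y + 240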